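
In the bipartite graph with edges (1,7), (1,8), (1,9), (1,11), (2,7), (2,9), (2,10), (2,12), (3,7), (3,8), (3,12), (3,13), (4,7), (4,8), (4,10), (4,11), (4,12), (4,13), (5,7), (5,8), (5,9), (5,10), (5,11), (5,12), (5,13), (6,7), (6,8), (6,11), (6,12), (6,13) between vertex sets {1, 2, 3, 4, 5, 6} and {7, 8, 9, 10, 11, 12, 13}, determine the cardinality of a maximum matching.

Step 1: List the neighbors of each left vertex:
  1: 7, 8, 9, 11
  2: 7, 9, 10, 12
  3: 7, 8, 12, 13
  4: 7, 8, 10, 11, 12, 13
  5: 7, 8, 9, 10, 11, 12, 13
  6: 7, 8, 11, 12, 13

Step 2: Greedily match left vertices, then look for augmenting paths:
  Match 1 -- 7
  Match 2 -- 9
  Match 3 -- 8
  Match 4 -- 10
  Match 5 -- 11
  Match 6 -- 12
  No augmenting path remains.

Step 3: Verify this is maximum:
  Matching size 6 = min(|L|, |R|) = min(6, 7), which is an upper bound, so this matching is maximum.

Maximum matching: {(1,7), (2,9), (3,8), (4,10), (5,11), (6,12)}
Size: 6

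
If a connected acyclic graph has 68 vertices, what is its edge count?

A tree on n vertices always has exactly n - 1 edges.
For n = 68: edges = 68 - 1 = 67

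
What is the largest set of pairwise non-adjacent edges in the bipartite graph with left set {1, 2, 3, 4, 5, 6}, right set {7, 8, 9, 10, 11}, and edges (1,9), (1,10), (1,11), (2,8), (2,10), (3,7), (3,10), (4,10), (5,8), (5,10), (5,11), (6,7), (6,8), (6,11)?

Step 1: List the neighbors of each left vertex:
  1: 9, 10, 11
  2: 8, 10
  3: 7, 10
  4: 10
  5: 8, 10, 11
  6: 7, 8, 11

Step 2: Greedily match left vertices, then look for augmenting paths:
  Match 1 -- 9
  Match 2 -- 8
  Match 3 -- 7
  Match 4 -- 10
  Match 5 -- 11
  No augmenting path remains.

Step 3: Verify this is maximum:
  Matching size 5 = min(|L|, |R|) = min(6, 5), which is an upper bound, so this matching is maximum.

Maximum matching: {(1,9), (2,8), (3,7), (4,10), (5,11)}
Size: 5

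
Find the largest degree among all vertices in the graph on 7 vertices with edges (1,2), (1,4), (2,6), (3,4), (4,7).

Step 1: Count edges incident to each vertex:
  deg(1) = 2 (neighbors: 2, 4)
  deg(2) = 2 (neighbors: 1, 6)
  deg(3) = 1 (neighbors: 4)
  deg(4) = 3 (neighbors: 1, 3, 7)
  deg(5) = 0 (neighbors: none)
  deg(6) = 1 (neighbors: 2)
  deg(7) = 1 (neighbors: 4)

Step 2: Find maximum:
  max(2, 2, 1, 3, 0, 1, 1) = 3 (vertex 4)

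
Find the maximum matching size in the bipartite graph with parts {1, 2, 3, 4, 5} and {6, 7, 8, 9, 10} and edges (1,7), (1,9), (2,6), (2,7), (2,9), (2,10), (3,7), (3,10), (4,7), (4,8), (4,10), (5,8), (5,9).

Step 1: List the neighbors of each left vertex:
  1: 7, 9
  2: 6, 7, 9, 10
  3: 7, 10
  4: 7, 8, 10
  5: 8, 9

Step 2: Greedily match left vertices, then look for augmenting paths:
  Match 1 -- 7
  Match 2 -- 6
  Match 3 -- 10
  Match 4 -- 8
  Match 5 -- 9
  No augmenting path remains.

Step 3: Verify this is maximum:
  Matching size 5 = min(|L|, |R|) = min(5, 5), which is an upper bound, so this matching is maximum.

Maximum matching: {(1,7), (2,6), (3,10), (4,8), (5,9)}
Size: 5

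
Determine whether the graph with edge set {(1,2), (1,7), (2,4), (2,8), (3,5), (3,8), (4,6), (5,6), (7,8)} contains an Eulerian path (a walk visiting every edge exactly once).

Step 1: Find the degree of each vertex:
  deg(1) = 2
  deg(2) = 3
  deg(3) = 2
  deg(4) = 2
  deg(5) = 2
  deg(6) = 2
  deg(7) = 2
  deg(8) = 3

Step 2: Count vertices with odd degree:
  Odd-degree vertices: 2, 8 (2 total)

Step 3: Apply Euler's theorem:
  - Eulerian circuit exists iff graph is connected and all vertices have even degree
  - Eulerian path exists iff graph is connected and has 0 or 2 odd-degree vertices

Graph is connected with exactly 2 odd-degree vertices (2, 8).
Eulerian path exists (starting and ending at the odd-degree vertices), but no Eulerian circuit.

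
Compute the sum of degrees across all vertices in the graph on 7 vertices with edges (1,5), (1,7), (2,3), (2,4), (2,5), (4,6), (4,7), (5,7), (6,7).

Step 1: Count edges incident to each vertex:
  deg(1) = 2 (neighbors: 5, 7)
  deg(2) = 3 (neighbors: 3, 4, 5)
  deg(3) = 1 (neighbors: 2)
  deg(4) = 3 (neighbors: 2, 6, 7)
  deg(5) = 3 (neighbors: 1, 2, 7)
  deg(6) = 2 (neighbors: 4, 7)
  deg(7) = 4 (neighbors: 1, 4, 5, 6)

Step 2: Sum all degrees:
  2 + 3 + 1 + 3 + 3 + 2 + 4 = 18

Verification: sum of degrees = 2 * |E| = 2 * 9 = 18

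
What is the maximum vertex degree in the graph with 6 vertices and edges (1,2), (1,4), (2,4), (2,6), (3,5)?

Step 1: Count edges incident to each vertex:
  deg(1) = 2 (neighbors: 2, 4)
  deg(2) = 3 (neighbors: 1, 4, 6)
  deg(3) = 1 (neighbors: 5)
  deg(4) = 2 (neighbors: 1, 2)
  deg(5) = 1 (neighbors: 3)
  deg(6) = 1 (neighbors: 2)

Step 2: Find maximum:
  max(2, 3, 1, 2, 1, 1) = 3 (vertex 2)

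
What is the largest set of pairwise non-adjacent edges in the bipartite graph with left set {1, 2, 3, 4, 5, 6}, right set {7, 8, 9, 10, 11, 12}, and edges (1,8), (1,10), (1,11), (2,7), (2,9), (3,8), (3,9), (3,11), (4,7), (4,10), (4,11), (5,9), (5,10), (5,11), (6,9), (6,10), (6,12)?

Step 1: List the neighbors of each left vertex:
  1: 8, 10, 11
  2: 7, 9
  3: 8, 9, 11
  4: 7, 10, 11
  5: 9, 10, 11
  6: 9, 10, 12

Step 2: Greedily match left vertices, then look for augmenting paths:
  Match 1 -- 8
  Match 2 -- 7
  Match 3 -- 9
  Match 4 -- 10
  Match 5 -- 11
  Match 6 -- 12
  No augmenting path remains.

Step 3: Verify this is maximum:
  Matching size 6 = min(|L|, |R|) = min(6, 6), which is an upper bound, so this matching is maximum.

Maximum matching: {(1,8), (2,7), (3,9), (4,10), (5,11), (6,12)}
Size: 6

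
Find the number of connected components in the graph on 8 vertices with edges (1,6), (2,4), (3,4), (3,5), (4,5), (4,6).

Step 1: Build adjacency list from edges:
  1: 6
  2: 4
  3: 4, 5
  4: 2, 3, 5, 6
  5: 3, 4
  6: 1, 4
  7: (none)
  8: (none)

Step 2: Run BFS/DFS from vertex 1:
  Visited: {1, 6, 4, 2, 3, 5}
  Reached 6 of 8 vertices

Step 3: Only 6 of 8 vertices reached. Graph is disconnected.
Connected components: {1, 2, 3, 4, 5, 6}, {7}, {8}
Number of connected components: 3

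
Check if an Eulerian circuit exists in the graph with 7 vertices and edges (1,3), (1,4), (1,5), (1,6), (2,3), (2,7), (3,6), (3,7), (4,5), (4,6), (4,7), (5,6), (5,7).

Step 1: Find the degree of each vertex:
  deg(1) = 4
  deg(2) = 2
  deg(3) = 4
  deg(4) = 4
  deg(5) = 4
  deg(6) = 4
  deg(7) = 4

Step 2: Count vertices with odd degree:
  All vertices have even degree (0 odd-degree vertices)

Step 3: Apply Euler's theorem:
  - Eulerian circuit exists iff graph is connected and all vertices have even degree
  - Eulerian path exists iff graph is connected and has 0 or 2 odd-degree vertices

Graph is connected with 0 odd-degree vertices.
Both Eulerian circuit and Eulerian path exist.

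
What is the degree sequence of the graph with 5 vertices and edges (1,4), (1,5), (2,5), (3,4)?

Step 1: Count edges incident to each vertex:
  deg(1) = 2 (neighbors: 4, 5)
  deg(2) = 1 (neighbors: 5)
  deg(3) = 1 (neighbors: 4)
  deg(4) = 2 (neighbors: 1, 3)
  deg(5) = 2 (neighbors: 1, 2)

Step 2: Sort degrees in non-increasing order:
  Degrees: [2, 1, 1, 2, 2] -> sorted: [2, 2, 2, 1, 1]

Degree sequence: [2, 2, 2, 1, 1]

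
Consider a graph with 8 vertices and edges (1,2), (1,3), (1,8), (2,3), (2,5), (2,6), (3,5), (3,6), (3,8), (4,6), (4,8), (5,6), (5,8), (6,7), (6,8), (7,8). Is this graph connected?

Step 1: Build adjacency list from edges:
  1: 2, 3, 8
  2: 1, 3, 5, 6
  3: 1, 2, 5, 6, 8
  4: 6, 8
  5: 2, 3, 6, 8
  6: 2, 3, 4, 5, 7, 8
  7: 6, 8
  8: 1, 3, 4, 5, 6, 7

Step 2: Run BFS/DFS from vertex 1:
  Visited: {1, 2, 3, 8, 5, 6, 4, 7}
  Reached 8 of 8 vertices

Step 3: All 8 vertices reached from vertex 1, so the graph is connected.
Answer: Yes, the graph is connected.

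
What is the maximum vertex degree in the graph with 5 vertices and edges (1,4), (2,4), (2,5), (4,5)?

Step 1: Count edges incident to each vertex:
  deg(1) = 1 (neighbors: 4)
  deg(2) = 2 (neighbors: 4, 5)
  deg(3) = 0 (neighbors: none)
  deg(4) = 3 (neighbors: 1, 2, 5)
  deg(5) = 2 (neighbors: 2, 4)

Step 2: Find maximum:
  max(1, 2, 0, 3, 2) = 3 (vertex 4)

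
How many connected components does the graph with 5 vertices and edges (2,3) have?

Step 1: Build adjacency list from edges:
  1: (none)
  2: 3
  3: 2
  4: (none)
  5: (none)

Step 2: Run BFS/DFS from vertex 1:
  Visited: {1}
  Reached 1 of 5 vertices

Step 3: Only 1 of 5 vertices reached. Graph is disconnected.
Connected components: {1}, {2, 3}, {4}, {5}
Number of connected components: 4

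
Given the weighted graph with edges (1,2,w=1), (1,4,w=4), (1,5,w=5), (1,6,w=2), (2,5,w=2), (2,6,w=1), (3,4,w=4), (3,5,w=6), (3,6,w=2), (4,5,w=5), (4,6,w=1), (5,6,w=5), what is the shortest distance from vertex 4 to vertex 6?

Step 1: Build adjacency list with weights:
  1: 2(w=1), 4(w=4), 5(w=5), 6(w=2)
  2: 1(w=1), 5(w=2), 6(w=1)
  3: 4(w=4), 5(w=6), 6(w=2)
  4: 1(w=4), 3(w=4), 5(w=5), 6(w=1)
  5: 1(w=5), 2(w=2), 3(w=6), 4(w=5), 6(w=5)
  6: 1(w=2), 2(w=1), 3(w=2), 4(w=1), 5(w=5)

Step 2: Apply Dijkstra's algorithm from vertex 4:
  Visit vertex 4 (distance=0)
    Update dist[1] = 4
    Update dist[3] = 4
    Update dist[5] = 5
    Update dist[6] = 1
  Visit vertex 6 (distance=1)
    Update dist[1] = 3
    Update dist[2] = 2
    Update dist[3] = 3

Step 3: Shortest path: 4 -> 6
Total weight: 1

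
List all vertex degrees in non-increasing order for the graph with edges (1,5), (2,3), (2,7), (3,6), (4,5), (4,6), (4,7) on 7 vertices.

Step 1: Count edges incident to each vertex:
  deg(1) = 1 (neighbors: 5)
  deg(2) = 2 (neighbors: 3, 7)
  deg(3) = 2 (neighbors: 2, 6)
  deg(4) = 3 (neighbors: 5, 6, 7)
  deg(5) = 2 (neighbors: 1, 4)
  deg(6) = 2 (neighbors: 3, 4)
  deg(7) = 2 (neighbors: 2, 4)

Step 2: Sort degrees in non-increasing order:
  Degrees: [1, 2, 2, 3, 2, 2, 2] -> sorted: [3, 2, 2, 2, 2, 2, 1]

Degree sequence: [3, 2, 2, 2, 2, 2, 1]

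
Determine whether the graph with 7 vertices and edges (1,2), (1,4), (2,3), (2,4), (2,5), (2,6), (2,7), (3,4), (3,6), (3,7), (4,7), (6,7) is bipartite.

Step 1: Attempt 2-coloring using BFS:
  Start at vertex 1, assign color 0
  Color vertex 2 with color 1 (neighbor of 1)
  Color vertex 4 with color 1 (neighbor of 1)
  Color vertex 3 with color 0 (neighbor of 2)

Step 2: Conflict found! Vertices 2 and 4 are adjacent but have the same color.
This means the graph contains an odd cycle.

The graph is NOT bipartite.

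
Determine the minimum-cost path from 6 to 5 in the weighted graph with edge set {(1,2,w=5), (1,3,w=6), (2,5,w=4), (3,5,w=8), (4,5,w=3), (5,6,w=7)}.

Step 1: Build adjacency list with weights:
  1: 2(w=5), 3(w=6)
  2: 1(w=5), 5(w=4)
  3: 1(w=6), 5(w=8)
  4: 5(w=3)
  5: 2(w=4), 3(w=8), 4(w=3), 6(w=7)
  6: 5(w=7)

Step 2: Apply Dijkstra's algorithm from vertex 6:
  Visit vertex 6 (distance=0)
    Update dist[5] = 7
  Visit vertex 5 (distance=7)
    Update dist[2] = 11
    Update dist[3] = 15
    Update dist[4] = 10

Step 3: Shortest path: 6 -> 5
Total weight: 7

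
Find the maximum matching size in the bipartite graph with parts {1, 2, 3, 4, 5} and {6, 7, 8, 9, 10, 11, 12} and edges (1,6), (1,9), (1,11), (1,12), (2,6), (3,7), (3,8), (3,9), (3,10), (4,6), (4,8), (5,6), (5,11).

Step 1: List the neighbors of each left vertex:
  1: 6, 9, 11, 12
  2: 6
  3: 7, 8, 9, 10
  4: 6, 8
  5: 6, 11

Step 2: Greedily match left vertices, then look for augmenting paths:
  Match 1 -- 9
  Match 2 -- 6
  Match 3 -- 7
  Match 4 -- 8
  Match 5 -- 11
  No augmenting path remains.

Step 3: Verify this is maximum:
  Matching size 5 = min(|L|, |R|) = min(5, 7), which is an upper bound, so this matching is maximum.

Maximum matching: {(1,9), (2,6), (3,7), (4,8), (5,11)}
Size: 5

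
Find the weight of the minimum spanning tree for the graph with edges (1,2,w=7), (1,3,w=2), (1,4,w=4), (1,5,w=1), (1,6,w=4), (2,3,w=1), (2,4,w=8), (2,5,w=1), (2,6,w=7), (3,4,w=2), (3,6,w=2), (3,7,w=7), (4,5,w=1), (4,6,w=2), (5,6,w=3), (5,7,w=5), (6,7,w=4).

Apply Kruskal's algorithm (sort edges by weight, add if no cycle):

Sorted edges by weight:
  (1,5) w=1
  (2,3) w=1
  (2,5) w=1
  (4,5) w=1
  (1,3) w=2
  (3,4) w=2
  (3,6) w=2
  (4,6) w=2
  (5,6) w=3
  (1,4) w=4
  (1,6) w=4
  (6,7) w=4
  (5,7) w=5
  (1,2) w=7
  (2,6) w=7
  (3,7) w=7
  (2,4) w=8

Add edge (1,5) w=1 -- no cycle. Running total: 1
Add edge (2,3) w=1 -- no cycle. Running total: 2
Add edge (2,5) w=1 -- no cycle. Running total: 3
Add edge (4,5) w=1 -- no cycle. Running total: 4
Skip edge (1,3) w=2 -- would create cycle
Skip edge (3,4) w=2 -- would create cycle
Add edge (3,6) w=2 -- no cycle. Running total: 6
Skip edge (4,6) w=2 -- would create cycle
Skip edge (5,6) w=3 -- would create cycle
Skip edge (1,4) w=4 -- would create cycle
Skip edge (1,6) w=4 -- would create cycle
Add edge (6,7) w=4 -- no cycle. Running total: 10

MST edges: (1,5,w=1), (2,3,w=1), (2,5,w=1), (4,5,w=1), (3,6,w=2), (6,7,w=4)
Total MST weight: 1 + 1 + 1 + 1 + 2 + 4 = 10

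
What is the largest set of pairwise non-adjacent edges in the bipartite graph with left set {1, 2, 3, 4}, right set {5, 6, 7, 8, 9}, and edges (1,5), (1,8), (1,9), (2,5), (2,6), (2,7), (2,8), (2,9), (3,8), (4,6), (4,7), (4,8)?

Step 1: List the neighbors of each left vertex:
  1: 5, 8, 9
  2: 5, 6, 7, 8, 9
  3: 8
  4: 6, 7, 8

Step 2: Greedily match left vertices, then look for augmenting paths:
  Match 1 -- 5
  Match 2 -- 6
  Match 3 -- 8
  Match 4 -- 7
  No augmenting path remains.

Step 3: Verify this is maximum:
  Matching size 4 = min(|L|, |R|) = min(4, 5), which is an upper bound, so this matching is maximum.

Maximum matching: {(1,5), (2,6), (3,8), (4,7)}
Size: 4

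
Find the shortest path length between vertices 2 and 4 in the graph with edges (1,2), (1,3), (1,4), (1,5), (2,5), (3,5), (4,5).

Step 1: Build adjacency list:
  1: 2, 3, 4, 5
  2: 1, 5
  3: 1, 5
  4: 1, 5
  5: 1, 2, 3, 4

Step 2: BFS from vertex 2 to find shortest path to 4:
  vertex 1 reached at distance 1
  vertex 5 reached at distance 1
  vertex 3 reached at distance 2
  vertex 4 reached at distance 2

Step 3: Shortest path: 2 -> 1 -> 4
Path length: 2 edges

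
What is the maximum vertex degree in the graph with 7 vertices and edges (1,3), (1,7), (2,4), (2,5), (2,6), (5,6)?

Step 1: Count edges incident to each vertex:
  deg(1) = 2 (neighbors: 3, 7)
  deg(2) = 3 (neighbors: 4, 5, 6)
  deg(3) = 1 (neighbors: 1)
  deg(4) = 1 (neighbors: 2)
  deg(5) = 2 (neighbors: 2, 6)
  deg(6) = 2 (neighbors: 2, 5)
  deg(7) = 1 (neighbors: 1)

Step 2: Find maximum:
  max(2, 3, 1, 1, 2, 2, 1) = 3 (vertex 2)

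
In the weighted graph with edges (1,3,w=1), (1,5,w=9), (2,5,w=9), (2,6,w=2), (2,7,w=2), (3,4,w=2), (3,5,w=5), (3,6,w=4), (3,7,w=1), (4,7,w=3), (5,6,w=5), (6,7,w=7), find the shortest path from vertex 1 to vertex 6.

Step 1: Build adjacency list with weights:
  1: 3(w=1), 5(w=9)
  2: 5(w=9), 6(w=2), 7(w=2)
  3: 1(w=1), 4(w=2), 5(w=5), 6(w=4), 7(w=1)
  4: 3(w=2), 7(w=3)
  5: 1(w=9), 2(w=9), 3(w=5), 6(w=5)
  6: 2(w=2), 3(w=4), 5(w=5), 7(w=7)
  7: 2(w=2), 3(w=1), 4(w=3), 6(w=7)

Step 2: Apply Dijkstra's algorithm from vertex 1:
  Visit vertex 1 (distance=0)
    Update dist[3] = 1
    Update dist[5] = 9
  Visit vertex 3 (distance=1)
    Update dist[4] = 3
    Update dist[5] = 6
    Update dist[6] = 5
    Update dist[7] = 2
  Visit vertex 7 (distance=2)
    Update dist[2] = 4
  Visit vertex 4 (distance=3)
  Visit vertex 2 (distance=4)
  Visit vertex 6 (distance=5)

Step 3: Shortest path: 1 -> 3 -> 6
Total weight: 1 + 4 = 5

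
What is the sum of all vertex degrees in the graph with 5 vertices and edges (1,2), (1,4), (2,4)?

Step 1: Count edges incident to each vertex:
  deg(1) = 2 (neighbors: 2, 4)
  deg(2) = 2 (neighbors: 1, 4)
  deg(3) = 0 (neighbors: none)
  deg(4) = 2 (neighbors: 1, 2)
  deg(5) = 0 (neighbors: none)

Step 2: Sum all degrees:
  2 + 2 + 0 + 2 + 0 = 6

Verification: sum of degrees = 2 * |E| = 2 * 3 = 6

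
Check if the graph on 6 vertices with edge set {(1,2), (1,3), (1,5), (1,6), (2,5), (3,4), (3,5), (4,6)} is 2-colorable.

Step 1: Attempt 2-coloring using BFS:
  Start at vertex 1, assign color 0
  Color vertex 2 with color 1 (neighbor of 1)
  Color vertex 3 with color 1 (neighbor of 1)
  Color vertex 5 with color 1 (neighbor of 1)
  Color vertex 6 with color 1 (neighbor of 1)

Step 2: Conflict found! Vertices 2 and 5 are adjacent but have the same color.
This means the graph contains an odd cycle.

The graph is NOT bipartite.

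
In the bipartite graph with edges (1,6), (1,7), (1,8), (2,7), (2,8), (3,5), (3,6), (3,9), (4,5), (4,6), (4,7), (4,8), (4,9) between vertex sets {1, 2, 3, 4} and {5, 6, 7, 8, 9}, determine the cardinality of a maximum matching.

Step 1: List the neighbors of each left vertex:
  1: 6, 7, 8
  2: 7, 8
  3: 5, 6, 9
  4: 5, 6, 7, 8, 9

Step 2: Greedily match left vertices, then look for augmenting paths:
  Match 1 -- 6
  Match 2 -- 7
  Match 3 -- 5
  Match 4 -- 8
  No augmenting path remains.

Step 3: Verify this is maximum:
  Matching size 4 = min(|L|, |R|) = min(4, 5), which is an upper bound, so this matching is maximum.

Maximum matching: {(1,6), (2,7), (3,5), (4,8)}
Size: 4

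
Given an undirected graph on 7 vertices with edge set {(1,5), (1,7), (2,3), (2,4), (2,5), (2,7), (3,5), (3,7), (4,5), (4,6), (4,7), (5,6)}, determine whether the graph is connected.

Step 1: Build adjacency list from edges:
  1: 5, 7
  2: 3, 4, 5, 7
  3: 2, 5, 7
  4: 2, 5, 6, 7
  5: 1, 2, 3, 4, 6
  6: 4, 5
  7: 1, 2, 3, 4

Step 2: Run BFS/DFS from vertex 1:
  Visited: {1, 5, 7, 2, 3, 4, 6}
  Reached 7 of 7 vertices

Step 3: All 7 vertices reached from vertex 1, so the graph is connected.
Answer: Yes, the graph is connected.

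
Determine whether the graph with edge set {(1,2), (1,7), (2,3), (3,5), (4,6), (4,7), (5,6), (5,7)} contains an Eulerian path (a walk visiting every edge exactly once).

Step 1: Find the degree of each vertex:
  deg(1) = 2
  deg(2) = 2
  deg(3) = 2
  deg(4) = 2
  deg(5) = 3
  deg(6) = 2
  deg(7) = 3

Step 2: Count vertices with odd degree:
  Odd-degree vertices: 5, 7 (2 total)

Step 3: Apply Euler's theorem:
  - Eulerian circuit exists iff graph is connected and all vertices have even degree
  - Eulerian path exists iff graph is connected and has 0 or 2 odd-degree vertices

Graph is connected with exactly 2 odd-degree vertices (5, 7).
Eulerian path exists (starting and ending at the odd-degree vertices), but no Eulerian circuit.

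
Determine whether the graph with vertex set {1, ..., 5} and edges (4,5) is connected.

Step 1: Build adjacency list from edges:
  1: (none)
  2: (none)
  3: (none)
  4: 5
  5: 4

Step 2: Run BFS/DFS from vertex 1:
  Visited: {1}
  Reached 1 of 5 vertices

Step 3: Only 1 of 5 vertices reached. Graph is disconnected.
Connected components: {1}, {2}, {3}, {4, 5}
Answer: No, the graph is not connected (4 components).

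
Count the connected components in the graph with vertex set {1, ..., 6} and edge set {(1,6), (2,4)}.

Step 1: Build adjacency list from edges:
  1: 6
  2: 4
  3: (none)
  4: 2
  5: (none)
  6: 1

Step 2: Run BFS/DFS from vertex 1:
  Visited: {1, 6}
  Reached 2 of 6 vertices

Step 3: Only 2 of 6 vertices reached. Graph is disconnected.
Connected components: {1, 6}, {2, 4}, {3}, {5}
Number of connected components: 4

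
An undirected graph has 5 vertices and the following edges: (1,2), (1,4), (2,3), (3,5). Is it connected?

Step 1: Build adjacency list from edges:
  1: 2, 4
  2: 1, 3
  3: 2, 5
  4: 1
  5: 3

Step 2: Run BFS/DFS from vertex 1:
  Visited: {1, 2, 4, 3, 5}
  Reached 5 of 5 vertices

Step 3: All 5 vertices reached from vertex 1, so the graph is connected.
Answer: Yes, the graph is connected.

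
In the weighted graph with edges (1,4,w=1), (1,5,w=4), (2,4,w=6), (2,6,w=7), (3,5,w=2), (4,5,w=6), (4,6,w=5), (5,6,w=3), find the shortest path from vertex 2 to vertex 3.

Step 1: Build adjacency list with weights:
  1: 4(w=1), 5(w=4)
  2: 4(w=6), 6(w=7)
  3: 5(w=2)
  4: 1(w=1), 2(w=6), 5(w=6), 6(w=5)
  5: 1(w=4), 3(w=2), 4(w=6), 6(w=3)
  6: 2(w=7), 4(w=5), 5(w=3)

Step 2: Apply Dijkstra's algorithm from vertex 2:
  Visit vertex 2 (distance=0)
    Update dist[4] = 6
    Update dist[6] = 7
  Visit vertex 4 (distance=6)
    Update dist[1] = 7
    Update dist[5] = 12
  Visit vertex 1 (distance=7)
    Update dist[5] = 11
  Visit vertex 6 (distance=7)
    Update dist[5] = 10
  Visit vertex 5 (distance=10)
    Update dist[3] = 12
  Visit vertex 3 (distance=12)

Step 3: Shortest path: 2 -> 6 -> 5 -> 3
Total weight: 7 + 3 + 2 = 12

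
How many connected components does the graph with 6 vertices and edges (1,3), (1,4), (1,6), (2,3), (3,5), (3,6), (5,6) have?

Step 1: Build adjacency list from edges:
  1: 3, 4, 6
  2: 3
  3: 1, 2, 5, 6
  4: 1
  5: 3, 6
  6: 1, 3, 5

Step 2: Run BFS/DFS from vertex 1:
  Visited: {1, 3, 4, 6, 2, 5}
  Reached 6 of 6 vertices

Step 3: All 6 vertices reached from vertex 1, so the graph is connected.
Number of connected components: 1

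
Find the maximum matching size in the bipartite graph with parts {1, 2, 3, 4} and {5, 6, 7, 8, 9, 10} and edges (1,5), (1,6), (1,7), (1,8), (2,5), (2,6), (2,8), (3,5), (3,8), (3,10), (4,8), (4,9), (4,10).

Step 1: List the neighbors of each left vertex:
  1: 5, 6, 7, 8
  2: 5, 6, 8
  3: 5, 8, 10
  4: 8, 9, 10

Step 2: Greedily match left vertices, then look for augmenting paths:
  Match 1 -- 5
  Match 2 -- 6
  Match 3 -- 8
  Match 4 -- 9
  No augmenting path remains.

Step 3: Verify this is maximum:
  Matching size 4 = min(|L|, |R|) = min(4, 6), which is an upper bound, so this matching is maximum.

Maximum matching: {(1,5), (2,6), (3,8), (4,9)}
Size: 4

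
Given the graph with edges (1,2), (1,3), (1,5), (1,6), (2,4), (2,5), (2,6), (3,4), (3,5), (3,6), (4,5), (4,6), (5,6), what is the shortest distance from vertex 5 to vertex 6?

Step 1: Build adjacency list:
  1: 2, 3, 5, 6
  2: 1, 4, 5, 6
  3: 1, 4, 5, 6
  4: 2, 3, 5, 6
  5: 1, 2, 3, 4, 6
  6: 1, 2, 3, 4, 5

Step 2: BFS from vertex 5 to find shortest path to 6:
  vertex 1 reached at distance 1
  vertex 2 reached at distance 1
  vertex 3 reached at distance 1
  vertex 4 reached at distance 1
  vertex 6 reached at distance 1

Step 3: Shortest path: 5 -> 6
Path length: 1 edge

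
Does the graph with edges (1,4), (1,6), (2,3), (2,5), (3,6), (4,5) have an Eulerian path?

Step 1: Find the degree of each vertex:
  deg(1) = 2
  deg(2) = 2
  deg(3) = 2
  deg(4) = 2
  deg(5) = 2
  deg(6) = 2

Step 2: Count vertices with odd degree:
  All vertices have even degree (0 odd-degree vertices)

Step 3: Apply Euler's theorem:
  - Eulerian circuit exists iff graph is connected and all vertices have even degree
  - Eulerian path exists iff graph is connected and has 0 or 2 odd-degree vertices

Graph is connected with 0 odd-degree vertices.
Both Eulerian circuit and Eulerian path exist.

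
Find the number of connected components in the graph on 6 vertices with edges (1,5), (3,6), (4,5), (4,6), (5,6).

Step 1: Build adjacency list from edges:
  1: 5
  2: (none)
  3: 6
  4: 5, 6
  5: 1, 4, 6
  6: 3, 4, 5

Step 2: Run BFS/DFS from vertex 1:
  Visited: {1, 5, 4, 6, 3}
  Reached 5 of 6 vertices

Step 3: Only 5 of 6 vertices reached. Graph is disconnected.
Connected components: {1, 3, 4, 5, 6}, {2}
Number of connected components: 2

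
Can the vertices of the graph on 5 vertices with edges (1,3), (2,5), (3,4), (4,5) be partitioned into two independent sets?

Step 1: Attempt 2-coloring using BFS:
  Start at vertex 1, assign color 0
  Color vertex 3 with color 1 (neighbor of 1)
  Color vertex 4 with color 0 (neighbor of 3)
  Color vertex 5 with color 1 (neighbor of 4)
  Color vertex 2 with color 0 (neighbor of 5)

Step 2: 2-coloring succeeded. No conflicts found.
  Set A (color 0): {1, 2, 4}
  Set B (color 1): {3, 5}

The graph is bipartite with partition {1, 2, 4}, {3, 5}.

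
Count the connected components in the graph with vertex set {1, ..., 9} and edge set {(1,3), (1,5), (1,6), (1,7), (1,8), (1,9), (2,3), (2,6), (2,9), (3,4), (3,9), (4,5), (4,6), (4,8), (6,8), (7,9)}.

Step 1: Build adjacency list from edges:
  1: 3, 5, 6, 7, 8, 9
  2: 3, 6, 9
  3: 1, 2, 4, 9
  4: 3, 5, 6, 8
  5: 1, 4
  6: 1, 2, 4, 8
  7: 1, 9
  8: 1, 4, 6
  9: 1, 2, 3, 7

Step 2: Run BFS/DFS from vertex 1:
  Visited: {1, 3, 5, 6, 7, 8, 9, 2, 4}
  Reached 9 of 9 vertices

Step 3: All 9 vertices reached from vertex 1, so the graph is connected.
Number of connected components: 1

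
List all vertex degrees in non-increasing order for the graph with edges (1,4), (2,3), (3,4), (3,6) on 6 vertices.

Step 1: Count edges incident to each vertex:
  deg(1) = 1 (neighbors: 4)
  deg(2) = 1 (neighbors: 3)
  deg(3) = 3 (neighbors: 2, 4, 6)
  deg(4) = 2 (neighbors: 1, 3)
  deg(5) = 0 (neighbors: none)
  deg(6) = 1 (neighbors: 3)

Step 2: Sort degrees in non-increasing order:
  Degrees: [1, 1, 3, 2, 0, 1] -> sorted: [3, 2, 1, 1, 1, 0]

Degree sequence: [3, 2, 1, 1, 1, 0]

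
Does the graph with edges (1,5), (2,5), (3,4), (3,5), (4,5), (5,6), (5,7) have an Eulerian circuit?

Step 1: Find the degree of each vertex:
  deg(1) = 1
  deg(2) = 1
  deg(3) = 2
  deg(4) = 2
  deg(5) = 6
  deg(6) = 1
  deg(7) = 1

Step 2: Count vertices with odd degree:
  Odd-degree vertices: 1, 2, 6, 7 (4 total)

Step 3: Apply Euler's theorem:
  - Eulerian circuit exists iff graph is connected and all vertices have even degree
  - Eulerian path exists iff graph is connected and has 0 or 2 odd-degree vertices

Graph has 4 odd-degree vertices (need 0 or 2).
Neither Eulerian path nor Eulerian circuit exists.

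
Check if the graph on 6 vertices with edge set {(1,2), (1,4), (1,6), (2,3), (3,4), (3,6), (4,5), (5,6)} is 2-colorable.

Step 1: Attempt 2-coloring using BFS:
  Start at vertex 1, assign color 0
  Color vertex 2 with color 1 (neighbor of 1)
  Color vertex 4 with color 1 (neighbor of 1)
  Color vertex 6 with color 1 (neighbor of 1)
  Color vertex 3 with color 0 (neighbor of 2)
  Color vertex 5 with color 0 (neighbor of 4)

Step 2: 2-coloring succeeded. No conflicts found.
  Set A (color 0): {1, 3, 5}
  Set B (color 1): {2, 4, 6}

The graph is bipartite with partition {1, 3, 5}, {2, 4, 6}.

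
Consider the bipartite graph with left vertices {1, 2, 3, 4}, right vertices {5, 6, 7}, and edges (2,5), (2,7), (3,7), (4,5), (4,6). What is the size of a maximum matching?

Step 1: List the neighbors of each left vertex:
  1: (none)
  2: 5, 7
  3: 7
  4: 5, 6

Step 2: Greedily match left vertices, then look for augmenting paths:
  Match 2 -- 5
  Match 3 -- 7
  Match 4 -- 6
  No augmenting path remains.

Step 3: Verify this is maximum:
  Matching size 3 = min(|L|, |R|) = min(4, 3), which is an upper bound, so this matching is maximum.

Maximum matching: {(2,5), (3,7), (4,6)}
Size: 3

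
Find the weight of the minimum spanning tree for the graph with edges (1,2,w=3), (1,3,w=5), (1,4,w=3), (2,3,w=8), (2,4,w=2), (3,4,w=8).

Apply Kruskal's algorithm (sort edges by weight, add if no cycle):

Sorted edges by weight:
  (2,4) w=2
  (1,4) w=3
  (1,2) w=3
  (1,3) w=5
  (2,3) w=8
  (3,4) w=8

Add edge (2,4) w=2 -- no cycle. Running total: 2
Add edge (1,4) w=3 -- no cycle. Running total: 5
Skip edge (1,2) w=3 -- would create cycle
Add edge (1,3) w=5 -- no cycle. Running total: 10

MST edges: (2,4,w=2), (1,4,w=3), (1,3,w=5)
Total MST weight: 2 + 3 + 5 = 10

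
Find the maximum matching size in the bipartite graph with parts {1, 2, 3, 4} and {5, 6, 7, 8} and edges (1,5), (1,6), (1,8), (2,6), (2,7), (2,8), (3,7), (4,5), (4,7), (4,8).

Step 1: List the neighbors of each left vertex:
  1: 5, 6, 8
  2: 6, 7, 8
  3: 7
  4: 5, 7, 8

Step 2: Greedily match left vertices, then look for augmenting paths:
  Match 1 -- 5
  Match 2 -- 6
  Match 3 -- 7
  Match 4 -- 8
  No augmenting path remains.

Step 3: Verify this is maximum:
  Matching size 4 = min(|L|, |R|) = min(4, 4), which is an upper bound, so this matching is maximum.

Maximum matching: {(1,5), (2,6), (3,7), (4,8)}
Size: 4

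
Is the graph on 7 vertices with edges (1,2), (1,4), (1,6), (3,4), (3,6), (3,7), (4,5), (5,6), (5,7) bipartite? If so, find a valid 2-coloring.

Step 1: Attempt 2-coloring using BFS:
  Start at vertex 1, assign color 0
  Color vertex 2 with color 1 (neighbor of 1)
  Color vertex 4 with color 1 (neighbor of 1)
  Color vertex 6 with color 1 (neighbor of 1)
  Color vertex 3 with color 0 (neighbor of 4)
  Color vertex 5 with color 0 (neighbor of 4)
  Color vertex 7 with color 1 (neighbor of 3)

Step 2: 2-coloring succeeded. No conflicts found.
  Set A (color 0): {1, 3, 5}
  Set B (color 1): {2, 4, 6, 7}

The graph is bipartite with partition {1, 3, 5}, {2, 4, 6, 7}.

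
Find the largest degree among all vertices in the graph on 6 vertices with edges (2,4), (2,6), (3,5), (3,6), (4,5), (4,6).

Step 1: Count edges incident to each vertex:
  deg(1) = 0 (neighbors: none)
  deg(2) = 2 (neighbors: 4, 6)
  deg(3) = 2 (neighbors: 5, 6)
  deg(4) = 3 (neighbors: 2, 5, 6)
  deg(5) = 2 (neighbors: 3, 4)
  deg(6) = 3 (neighbors: 2, 3, 4)

Step 2: Find maximum:
  max(0, 2, 2, 3, 2, 3) = 3 (vertex 4)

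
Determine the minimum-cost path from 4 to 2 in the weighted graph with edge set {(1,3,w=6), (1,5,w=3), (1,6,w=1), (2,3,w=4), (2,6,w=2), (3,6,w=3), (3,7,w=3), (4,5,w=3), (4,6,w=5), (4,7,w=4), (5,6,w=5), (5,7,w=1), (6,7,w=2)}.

Step 1: Build adjacency list with weights:
  1: 3(w=6), 5(w=3), 6(w=1)
  2: 3(w=4), 6(w=2)
  3: 1(w=6), 2(w=4), 6(w=3), 7(w=3)
  4: 5(w=3), 6(w=5), 7(w=4)
  5: 1(w=3), 4(w=3), 6(w=5), 7(w=1)
  6: 1(w=1), 2(w=2), 3(w=3), 4(w=5), 5(w=5), 7(w=2)
  7: 3(w=3), 4(w=4), 5(w=1), 6(w=2)

Step 2: Apply Dijkstra's algorithm from vertex 4:
  Visit vertex 4 (distance=0)
    Update dist[5] = 3
    Update dist[6] = 5
    Update dist[7] = 4
  Visit vertex 5 (distance=3)
    Update dist[1] = 6
  Visit vertex 7 (distance=4)
    Update dist[3] = 7
  Visit vertex 6 (distance=5)
    Update dist[2] = 7
  Visit vertex 1 (distance=6)
  Visit vertex 2 (distance=7)

Step 3: Shortest path: 4 -> 6 -> 2
Total weight: 5 + 2 = 7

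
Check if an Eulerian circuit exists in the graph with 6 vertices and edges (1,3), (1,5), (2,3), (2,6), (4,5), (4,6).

Step 1: Find the degree of each vertex:
  deg(1) = 2
  deg(2) = 2
  deg(3) = 2
  deg(4) = 2
  deg(5) = 2
  deg(6) = 2

Step 2: Count vertices with odd degree:
  All vertices have even degree (0 odd-degree vertices)

Step 3: Apply Euler's theorem:
  - Eulerian circuit exists iff graph is connected and all vertices have even degree
  - Eulerian path exists iff graph is connected and has 0 or 2 odd-degree vertices

Graph is connected with 0 odd-degree vertices.
Both Eulerian circuit and Eulerian path exist.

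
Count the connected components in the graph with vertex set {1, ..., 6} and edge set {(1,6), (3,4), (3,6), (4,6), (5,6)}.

Step 1: Build adjacency list from edges:
  1: 6
  2: (none)
  3: 4, 6
  4: 3, 6
  5: 6
  6: 1, 3, 4, 5

Step 2: Run BFS/DFS from vertex 1:
  Visited: {1, 6, 3, 4, 5}
  Reached 5 of 6 vertices

Step 3: Only 5 of 6 vertices reached. Graph is disconnected.
Connected components: {1, 3, 4, 5, 6}, {2}
Number of connected components: 2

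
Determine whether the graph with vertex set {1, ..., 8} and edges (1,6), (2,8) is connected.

Step 1: Build adjacency list from edges:
  1: 6
  2: 8
  3: (none)
  4: (none)
  5: (none)
  6: 1
  7: (none)
  8: 2

Step 2: Run BFS/DFS from vertex 1:
  Visited: {1, 6}
  Reached 2 of 8 vertices

Step 3: Only 2 of 8 vertices reached. Graph is disconnected.
Connected components: {1, 6}, {2, 8}, {3}, {4}, {5}, {7}
Answer: No, the graph is not connected (6 components).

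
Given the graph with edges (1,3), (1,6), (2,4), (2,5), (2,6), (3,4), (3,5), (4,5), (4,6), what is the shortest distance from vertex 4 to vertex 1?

Step 1: Build adjacency list:
  1: 3, 6
  2: 4, 5, 6
  3: 1, 4, 5
  4: 2, 3, 5, 6
  5: 2, 3, 4
  6: 1, 2, 4

Step 2: BFS from vertex 4 to find shortest path to 1:
  vertex 2 reached at distance 1
  vertex 3 reached at distance 1
  vertex 5 reached at distance 1
  vertex 6 reached at distance 1
  vertex 1 reached at distance 2

Step 3: Shortest path: 4 -> 3 -> 1
Path length: 2 edges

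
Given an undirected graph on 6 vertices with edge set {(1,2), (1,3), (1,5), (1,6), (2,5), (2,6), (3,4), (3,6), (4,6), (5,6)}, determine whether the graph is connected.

Step 1: Build adjacency list from edges:
  1: 2, 3, 5, 6
  2: 1, 5, 6
  3: 1, 4, 6
  4: 3, 6
  5: 1, 2, 6
  6: 1, 2, 3, 4, 5

Step 2: Run BFS/DFS from vertex 1:
  Visited: {1, 2, 3, 5, 6, 4}
  Reached 6 of 6 vertices

Step 3: All 6 vertices reached from vertex 1, so the graph is connected.
Answer: Yes, the graph is connected.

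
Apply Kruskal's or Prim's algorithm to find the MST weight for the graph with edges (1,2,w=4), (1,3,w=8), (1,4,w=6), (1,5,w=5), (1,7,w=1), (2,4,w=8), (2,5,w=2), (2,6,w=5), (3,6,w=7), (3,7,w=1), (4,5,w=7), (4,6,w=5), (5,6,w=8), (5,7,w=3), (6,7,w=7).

Apply Kruskal's algorithm (sort edges by weight, add if no cycle):

Sorted edges by weight:
  (1,7) w=1
  (3,7) w=1
  (2,5) w=2
  (5,7) w=3
  (1,2) w=4
  (1,5) w=5
  (2,6) w=5
  (4,6) w=5
  (1,4) w=6
  (3,6) w=7
  (4,5) w=7
  (6,7) w=7
  (1,3) w=8
  (2,4) w=8
  (5,6) w=8

Add edge (1,7) w=1 -- no cycle. Running total: 1
Add edge (3,7) w=1 -- no cycle. Running total: 2
Add edge (2,5) w=2 -- no cycle. Running total: 4
Add edge (5,7) w=3 -- no cycle. Running total: 7
Skip edge (1,2) w=4 -- would create cycle
Skip edge (1,5) w=5 -- would create cycle
Add edge (2,6) w=5 -- no cycle. Running total: 12
Add edge (4,6) w=5 -- no cycle. Running total: 17

MST edges: (1,7,w=1), (3,7,w=1), (2,5,w=2), (5,7,w=3), (2,6,w=5), (4,6,w=5)
Total MST weight: 1 + 1 + 2 + 3 + 5 + 5 = 17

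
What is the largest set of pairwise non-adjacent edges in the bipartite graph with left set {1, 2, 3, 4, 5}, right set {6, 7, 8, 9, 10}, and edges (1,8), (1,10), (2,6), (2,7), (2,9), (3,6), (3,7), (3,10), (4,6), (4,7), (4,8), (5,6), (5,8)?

Step 1: List the neighbors of each left vertex:
  1: 8, 10
  2: 6, 7, 9
  3: 6, 7, 10
  4: 6, 7, 8
  5: 6, 8

Step 2: Greedily match left vertices, then look for augmenting paths:
  Match 1 -- 10
  Match 2 -- 9
  Match 3 -- 7
  Match 4 -- 6
  Match 5 -- 8
  No augmenting path remains.

Step 3: Verify this is maximum:
  Matching size 5 = min(|L|, |R|) = min(5, 5), which is an upper bound, so this matching is maximum.

Maximum matching: {(1,10), (2,9), (3,7), (4,6), (5,8)}
Size: 5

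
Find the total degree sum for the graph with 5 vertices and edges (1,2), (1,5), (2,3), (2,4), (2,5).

Step 1: Count edges incident to each vertex:
  deg(1) = 2 (neighbors: 2, 5)
  deg(2) = 4 (neighbors: 1, 3, 4, 5)
  deg(3) = 1 (neighbors: 2)
  deg(4) = 1 (neighbors: 2)
  deg(5) = 2 (neighbors: 1, 2)

Step 2: Sum all degrees:
  2 + 4 + 1 + 1 + 2 = 10

Verification: sum of degrees = 2 * |E| = 2 * 5 = 10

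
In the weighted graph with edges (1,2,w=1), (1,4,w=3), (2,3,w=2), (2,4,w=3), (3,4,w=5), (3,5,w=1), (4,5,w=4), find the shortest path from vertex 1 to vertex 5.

Step 1: Build adjacency list with weights:
  1: 2(w=1), 4(w=3)
  2: 1(w=1), 3(w=2), 4(w=3)
  3: 2(w=2), 4(w=5), 5(w=1)
  4: 1(w=3), 2(w=3), 3(w=5), 5(w=4)
  5: 3(w=1), 4(w=4)

Step 2: Apply Dijkstra's algorithm from vertex 1:
  Visit vertex 1 (distance=0)
    Update dist[2] = 1
    Update dist[4] = 3
  Visit vertex 2 (distance=1)
    Update dist[3] = 3
  Visit vertex 3 (distance=3)
    Update dist[5] = 4
  Visit vertex 4 (distance=3)
  Visit vertex 5 (distance=4)

Step 3: Shortest path: 1 -> 2 -> 3 -> 5
Total weight: 1 + 2 + 1 = 4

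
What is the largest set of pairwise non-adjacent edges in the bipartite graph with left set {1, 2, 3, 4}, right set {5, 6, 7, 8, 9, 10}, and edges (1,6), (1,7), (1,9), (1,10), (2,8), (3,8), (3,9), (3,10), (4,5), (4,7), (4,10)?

Step 1: List the neighbors of each left vertex:
  1: 6, 7, 9, 10
  2: 8
  3: 8, 9, 10
  4: 5, 7, 10

Step 2: Greedily match left vertices, then look for augmenting paths:
  Match 1 -- 6
  Match 2 -- 8
  Match 3 -- 9
  Match 4 -- 5
  No augmenting path remains.

Step 3: Verify this is maximum:
  Matching size 4 = min(|L|, |R|) = min(4, 6), which is an upper bound, so this matching is maximum.

Maximum matching: {(1,6), (2,8), (3,9), (4,5)}
Size: 4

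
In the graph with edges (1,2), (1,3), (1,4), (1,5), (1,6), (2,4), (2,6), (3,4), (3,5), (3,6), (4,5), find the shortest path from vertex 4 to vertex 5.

Step 1: Build adjacency list:
  1: 2, 3, 4, 5, 6
  2: 1, 4, 6
  3: 1, 4, 5, 6
  4: 1, 2, 3, 5
  5: 1, 3, 4
  6: 1, 2, 3

Step 2: BFS from vertex 4 to find shortest path to 5:
  vertex 1 reached at distance 1
  vertex 2 reached at distance 1
  vertex 3 reached at distance 1
  vertex 5 reached at distance 1

Step 3: Shortest path: 4 -> 5
Path length: 1 edge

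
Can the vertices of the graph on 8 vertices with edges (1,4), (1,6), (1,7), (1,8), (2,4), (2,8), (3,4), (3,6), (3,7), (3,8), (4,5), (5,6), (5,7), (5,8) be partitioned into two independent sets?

Step 1: Attempt 2-coloring using BFS:
  Start at vertex 1, assign color 0
  Color vertex 4 with color 1 (neighbor of 1)
  Color vertex 6 with color 1 (neighbor of 1)
  Color vertex 7 with color 1 (neighbor of 1)
  Color vertex 8 with color 1 (neighbor of 1)
  Color vertex 2 with color 0 (neighbor of 4)
  Color vertex 3 with color 0 (neighbor of 4)
  Color vertex 5 with color 0 (neighbor of 4)

Step 2: 2-coloring succeeded. No conflicts found.
  Set A (color 0): {1, 2, 3, 5}
  Set B (color 1): {4, 6, 7, 8}

The graph is bipartite with partition {1, 2, 3, 5}, {4, 6, 7, 8}.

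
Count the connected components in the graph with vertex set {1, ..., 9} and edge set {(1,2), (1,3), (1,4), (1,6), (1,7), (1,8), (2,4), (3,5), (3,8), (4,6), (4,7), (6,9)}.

Step 1: Build adjacency list from edges:
  1: 2, 3, 4, 6, 7, 8
  2: 1, 4
  3: 1, 5, 8
  4: 1, 2, 6, 7
  5: 3
  6: 1, 4, 9
  7: 1, 4
  8: 1, 3
  9: 6

Step 2: Run BFS/DFS from vertex 1:
  Visited: {1, 2, 3, 4, 6, 7, 8, 5, 9}
  Reached 9 of 9 vertices

Step 3: All 9 vertices reached from vertex 1, so the graph is connected.
Number of connected components: 1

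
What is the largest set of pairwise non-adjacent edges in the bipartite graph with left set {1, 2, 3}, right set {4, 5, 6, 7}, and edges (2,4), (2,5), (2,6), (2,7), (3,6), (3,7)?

Step 1: List the neighbors of each left vertex:
  1: (none)
  2: 4, 5, 6, 7
  3: 6, 7

Step 2: Greedily match left vertices, then look for augmenting paths:
  Match 2 -- 4
  Match 3 -- 6
  No augmenting path remains.

Step 3: Verify this is maximum:
  Matching has size 2. The vertex set {2, 3} covers every edge and has size 2; any matching has at most one edge per cover vertex, so 2 is maximum (König's theorem).

Maximum matching: {(2,4), (3,6)}
Size: 2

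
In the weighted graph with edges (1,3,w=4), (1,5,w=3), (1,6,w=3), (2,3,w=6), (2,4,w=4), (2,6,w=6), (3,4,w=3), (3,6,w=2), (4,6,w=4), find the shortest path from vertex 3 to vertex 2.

Step 1: Build adjacency list with weights:
  1: 3(w=4), 5(w=3), 6(w=3)
  2: 3(w=6), 4(w=4), 6(w=6)
  3: 1(w=4), 2(w=6), 4(w=3), 6(w=2)
  4: 2(w=4), 3(w=3), 6(w=4)
  5: 1(w=3)
  6: 1(w=3), 2(w=6), 3(w=2), 4(w=4)

Step 2: Apply Dijkstra's algorithm from vertex 3:
  Visit vertex 3 (distance=0)
    Update dist[1] = 4
    Update dist[2] = 6
    Update dist[4] = 3
    Update dist[6] = 2
  Visit vertex 6 (distance=2)
  Visit vertex 4 (distance=3)
  Visit vertex 1 (distance=4)
    Update dist[5] = 7
  Visit vertex 2 (distance=6)

Step 3: Shortest path: 3 -> 2
Total weight: 6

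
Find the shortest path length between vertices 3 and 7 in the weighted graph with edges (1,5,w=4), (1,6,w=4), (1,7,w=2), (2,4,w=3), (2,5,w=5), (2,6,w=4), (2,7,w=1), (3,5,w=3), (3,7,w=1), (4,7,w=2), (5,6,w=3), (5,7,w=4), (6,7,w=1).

Step 1: Build adjacency list with weights:
  1: 5(w=4), 6(w=4), 7(w=2)
  2: 4(w=3), 5(w=5), 6(w=4), 7(w=1)
  3: 5(w=3), 7(w=1)
  4: 2(w=3), 7(w=2)
  5: 1(w=4), 2(w=5), 3(w=3), 6(w=3), 7(w=4)
  6: 1(w=4), 2(w=4), 5(w=3), 7(w=1)
  7: 1(w=2), 2(w=1), 3(w=1), 4(w=2), 5(w=4), 6(w=1)

Step 2: Apply Dijkstra's algorithm from vertex 3:
  Visit vertex 3 (distance=0)
    Update dist[5] = 3
    Update dist[7] = 1
  Visit vertex 7 (distance=1)
    Update dist[1] = 3
    Update dist[2] = 2
    Update dist[4] = 3
    Update dist[6] = 2

Step 3: Shortest path: 3 -> 7
Total weight: 1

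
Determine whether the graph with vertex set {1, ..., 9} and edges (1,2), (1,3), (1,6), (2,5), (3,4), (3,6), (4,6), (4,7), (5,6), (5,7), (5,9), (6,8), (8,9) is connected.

Step 1: Build adjacency list from edges:
  1: 2, 3, 6
  2: 1, 5
  3: 1, 4, 6
  4: 3, 6, 7
  5: 2, 6, 7, 9
  6: 1, 3, 4, 5, 8
  7: 4, 5
  8: 6, 9
  9: 5, 8

Step 2: Run BFS/DFS from vertex 1:
  Visited: {1, 2, 3, 6, 5, 4, 8, 7, 9}
  Reached 9 of 9 vertices

Step 3: All 9 vertices reached from vertex 1, so the graph is connected.
Answer: Yes, the graph is connected.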